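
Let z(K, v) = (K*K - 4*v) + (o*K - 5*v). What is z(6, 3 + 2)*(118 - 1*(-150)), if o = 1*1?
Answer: -804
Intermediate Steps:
o = 1
z(K, v) = K + K² - 9*v (z(K, v) = (K*K - 4*v) + (1*K - 5*v) = (K² - 4*v) + (K - 5*v) = K + K² - 9*v)
z(6, 3 + 2)*(118 - 1*(-150)) = (6 + 6² - 9*(3 + 2))*(118 - 1*(-150)) = (6 + 36 - 9*5)*(118 + 150) = (6 + 36 - 45)*268 = -3*268 = -804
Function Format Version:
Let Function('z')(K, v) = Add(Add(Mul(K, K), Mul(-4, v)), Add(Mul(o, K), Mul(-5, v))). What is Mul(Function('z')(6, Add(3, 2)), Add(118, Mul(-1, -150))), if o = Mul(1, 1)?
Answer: -804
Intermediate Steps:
o = 1
Function('z')(K, v) = Add(K, Pow(K, 2), Mul(-9, v)) (Function('z')(K, v) = Add(Add(Mul(K, K), Mul(-4, v)), Add(Mul(1, K), Mul(-5, v))) = Add(Add(Pow(K, 2), Mul(-4, v)), Add(K, Mul(-5, v))) = Add(K, Pow(K, 2), Mul(-9, v)))
Mul(Function('z')(6, Add(3, 2)), Add(118, Mul(-1, -150))) = Mul(Add(6, Pow(6, 2), Mul(-9, Add(3, 2))), Add(118, Mul(-1, -150))) = Mul(Add(6, 36, Mul(-9, 5)), Add(118, 150)) = Mul(Add(6, 36, -45), 268) = Mul(-3, 268) = -804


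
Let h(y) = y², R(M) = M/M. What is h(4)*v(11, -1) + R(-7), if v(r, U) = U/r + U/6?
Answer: -103/33 ≈ -3.1212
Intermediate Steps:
R(M) = 1
v(r, U) = U/6 + U/r (v(r, U) = U/r + U*(⅙) = U/r + U/6 = U/6 + U/r)
h(4)*v(11, -1) + R(-7) = 4²*((⅙)*(-1) - 1/11) + 1 = 16*(-⅙ - 1*1/11) + 1 = 16*(-⅙ - 1/11) + 1 = 16*(-17/66) + 1 = -136/33 + 1 = -103/33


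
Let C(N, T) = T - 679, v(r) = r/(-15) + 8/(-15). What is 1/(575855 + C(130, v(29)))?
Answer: 15/8627603 ≈ 1.7386e-6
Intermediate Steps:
v(r) = -8/15 - r/15 (v(r) = r*(-1/15) + 8*(-1/15) = -r/15 - 8/15 = -8/15 - r/15)
C(N, T) = -679 + T
1/(575855 + C(130, v(29))) = 1/(575855 + (-679 + (-8/15 - 1/15*29))) = 1/(575855 + (-679 + (-8/15 - 29/15))) = 1/(575855 + (-679 - 37/15)) = 1/(575855 - 10222/15) = 1/(8627603/15) = 15/8627603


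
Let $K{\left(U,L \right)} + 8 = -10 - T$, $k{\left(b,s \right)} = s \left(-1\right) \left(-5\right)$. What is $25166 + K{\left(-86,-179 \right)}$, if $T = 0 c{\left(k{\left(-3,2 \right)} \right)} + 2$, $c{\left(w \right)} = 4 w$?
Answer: $25146$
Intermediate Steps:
$k{\left(b,s \right)} = 5 s$ ($k{\left(b,s \right)} = - s \left(-5\right) = 5 s$)
$T = 2$ ($T = 0 \cdot 4 \cdot 5 \cdot 2 + 2 = 0 \cdot 4 \cdot 10 + 2 = 0 \cdot 40 + 2 = 0 + 2 = 2$)
$K{\left(U,L \right)} = -20$ ($K{\left(U,L \right)} = -8 - 12 = -20$)
$25166 + K{\left(-86,-179 \right)} = 25166 - 20 = 25146$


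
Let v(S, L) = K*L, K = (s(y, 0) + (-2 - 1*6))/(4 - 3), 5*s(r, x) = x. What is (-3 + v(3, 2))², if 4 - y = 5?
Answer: 361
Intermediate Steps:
y = -1 (y = 4 - 1*5 = 4 - 5 = -1)
s(r, x) = x/5
K = -8 (K = ((⅕)*0 + (-2 - 1*6))/(4 - 3) = (0 + (-2 - 6))/1 = (0 - 8)*1 = -8*1 = -8)
v(S, L) = -8*L
(-3 + v(3, 2))² = (-3 - 8*2)² = (-3 - 16)² = (-19)² = 361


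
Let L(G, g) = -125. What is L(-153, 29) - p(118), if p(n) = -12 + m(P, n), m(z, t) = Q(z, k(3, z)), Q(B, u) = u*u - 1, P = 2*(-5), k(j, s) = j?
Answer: -121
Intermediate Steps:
P = -10
Q(B, u) = -1 + u**2 (Q(B, u) = u**2 - 1 = -1 + u**2)
m(z, t) = 8 (m(z, t) = -1 + 3**2 = -1 + 9 = 8)
p(n) = -4 (p(n) = -12 + 8 = -4)
L(-153, 29) - p(118) = -125 - 1*(-4) = -125 + 4 = -121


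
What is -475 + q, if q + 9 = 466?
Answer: -18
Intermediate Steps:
q = 457 (q = -9 + 466 = 457)
-475 + q = -475 + 457 = -18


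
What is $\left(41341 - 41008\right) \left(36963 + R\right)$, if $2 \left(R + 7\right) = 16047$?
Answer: $\frac{29956347}{2} \approx 1.4978 \cdot 10^{7}$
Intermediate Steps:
$R = \frac{16033}{2}$ ($R = -7 + \frac{1}{2} \cdot 16047 = -7 + \frac{16047}{2} = \frac{16033}{2} \approx 8016.5$)
$\left(41341 - 41008\right) \left(36963 + R\right) = \left(41341 - 41008\right) \left(36963 + \frac{16033}{2}\right) = 333 \cdot \frac{89959}{2} = \frac{29956347}{2}$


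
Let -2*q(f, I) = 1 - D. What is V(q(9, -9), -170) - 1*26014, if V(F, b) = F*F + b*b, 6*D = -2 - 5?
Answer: 415753/144 ≈ 2887.2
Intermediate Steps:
D = -7/6 (D = (-2 - 5)/6 = (1/6)*(-7) = -7/6 ≈ -1.1667)
q(f, I) = -13/12 (q(f, I) = -(1 - 1*(-7/6))/2 = -(1 + 7/6)/2 = -1/2*13/6 = -13/12)
V(F, b) = F**2 + b**2
V(q(9, -9), -170) - 1*26014 = ((-13/12)**2 + (-170)**2) - 1*26014 = (169/144 + 28900) - 26014 = 4161769/144 - 26014 = 415753/144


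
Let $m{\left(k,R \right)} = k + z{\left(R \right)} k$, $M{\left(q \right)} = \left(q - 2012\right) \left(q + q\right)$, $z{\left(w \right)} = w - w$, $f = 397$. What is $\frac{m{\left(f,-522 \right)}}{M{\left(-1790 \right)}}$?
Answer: $\frac{397}{13611160} \approx 2.9167 \cdot 10^{-5}$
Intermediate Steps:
$z{\left(w \right)} = 0$
$M{\left(q \right)} = 2 q \left(-2012 + q\right)$ ($M{\left(q \right)} = \left(-2012 + q\right) 2 q = 2 q \left(-2012 + q\right)$)
$m{\left(k,R \right)} = k$ ($m{\left(k,R \right)} = k + 0 k = k + 0 = k$)
$\frac{m{\left(f,-522 \right)}}{M{\left(-1790 \right)}} = \frac{397}{2 \left(-1790\right) \left(-2012 - 1790\right)} = \frac{397}{2 \left(-1790\right) \left(-3802\right)} = \frac{397}{13611160}$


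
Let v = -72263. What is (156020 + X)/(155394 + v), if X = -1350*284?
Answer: -227380/83131 ≈ -2.7352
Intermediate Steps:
X = -383400
(156020 + X)/(155394 + v) = (156020 - 383400)/(155394 - 72263) = -227380/83131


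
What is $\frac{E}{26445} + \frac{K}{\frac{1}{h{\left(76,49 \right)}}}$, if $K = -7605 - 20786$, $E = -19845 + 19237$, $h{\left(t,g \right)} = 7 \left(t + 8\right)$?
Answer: $- \frac{441470397668}{26445} \approx -1.6694 \cdot 10^{7}$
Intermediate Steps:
$h{\left(t,g \right)} = 56 + 7 t$ ($h{\left(t,g \right)} = 7 \left(8 + t\right) = 56 + 7 t$)
$E = -608$
$K = -28391$
$\frac{E}{26445} + \frac{K}{\frac{1}{h{\left(76,49 \right)}}} = - \frac{608}{26445} - \frac{28391}{\frac{1}{56 + 7 \cdot 76}} = \left(-608\right) \frac{1}{26445} - \frac{28391}{\frac{1}{56 + 532}} = - \frac{608}{26445} - \frac{28391}{\frac{1}{588}} = - \frac{608}{26445} - 28391 \frac{1}{\frac{1}{588}} = - \frac{608}{26445} - 16693908 = - \frac{441470397668}{26445}$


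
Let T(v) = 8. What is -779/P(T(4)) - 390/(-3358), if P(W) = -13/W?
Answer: 10466063/21827 ≈ 479.50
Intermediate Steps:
-779/P(T(4)) - 390/(-3358) = -779/((-13/8)) - 390/(-3358) = -779/((-13*1/8)) - 390*(-1/3358) = -779/(-13/8) + 195/1679 = -779*(-8/13) + 195/1679 = 6232/13 + 195/1679 = 10466063/21827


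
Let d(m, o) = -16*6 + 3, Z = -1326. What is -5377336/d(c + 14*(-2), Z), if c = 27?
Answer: 5377336/93 ≈ 57821.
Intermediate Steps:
d(m, o) = -93 (d(m, o) = -96 + 3 = -93)
-5377336/d(c + 14*(-2), Z) = -5377336/(-93) = -5377336*(-1/93) = 5377336/93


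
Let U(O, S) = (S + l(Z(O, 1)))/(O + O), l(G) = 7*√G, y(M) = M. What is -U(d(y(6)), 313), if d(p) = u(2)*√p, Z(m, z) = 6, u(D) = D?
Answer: -7/4 - 313*√6/24 ≈ -33.695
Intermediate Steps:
d(p) = 2*√p
U(O, S) = (S + 7*√6)/(2*O) (U(O, S) = (S + 7*√6)/(O + O) = (S + 7*√6)/((2*O)) = (S + 7*√6)*(1/(2*O)) = (S + 7*√6)/(2*O))
-U(d(y(6)), 313) = -(313 + 7*√6)/(2*(2*√6)) = -√6/12*(313 + 7*√6)/2 = -√6*(313 + 7*√6)/24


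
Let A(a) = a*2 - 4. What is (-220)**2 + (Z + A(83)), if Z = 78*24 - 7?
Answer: 50427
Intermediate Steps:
A(a) = -4 + 2*a (A(a) = 2*a - 4 = -4 + 2*a)
Z = 1865 (Z = 1872 - 7 = 1865)
(-220)**2 + (Z + A(83)) = (-220)**2 + (1865 + (-4 + 2*83)) = 48400 + (1865 + (-4 + 166)) = 48400 + (1865 + 162) = 48400 + 2027 = 50427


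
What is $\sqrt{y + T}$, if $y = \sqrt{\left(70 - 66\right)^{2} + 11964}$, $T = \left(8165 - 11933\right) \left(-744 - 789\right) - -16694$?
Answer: $\sqrt{5793038 + 2 \sqrt{2995}} \approx 2406.9$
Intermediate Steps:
$T = 5793038$ ($T = \left(-3768\right) \left(-1533\right) + 16694 = 5776344 + 16694 = 5793038$)
$y = 2 \sqrt{2995}$ ($y = \sqrt{4^{2} + 11964} = \sqrt{16 + 11964} = \sqrt{11980} = 2 \sqrt{2995} \approx 109.45$)
$\sqrt{y + T} = \sqrt{2 \sqrt{2995} + 5793038} = \sqrt{5793038 + 2 \sqrt{2995}}$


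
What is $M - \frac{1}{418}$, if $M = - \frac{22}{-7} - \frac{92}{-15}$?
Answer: $\frac{407027}{43890} \approx 9.2738$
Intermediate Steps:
$M = \frac{974}{105}$ ($M = \left(-22\right) \left(- \frac{1}{7}\right) - - \frac{92}{15} = \frac{22}{7} + \frac{92}{15} = \frac{974}{105} \approx 9.2762$)
$M - \frac{1}{418} = \frac{974}{105} - \frac{1}{418} = \frac{407027}{43890}$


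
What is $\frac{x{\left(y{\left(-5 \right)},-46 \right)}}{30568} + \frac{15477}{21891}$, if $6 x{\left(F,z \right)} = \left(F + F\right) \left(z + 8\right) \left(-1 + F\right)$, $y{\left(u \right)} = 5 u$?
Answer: $\frac{73216259}{167291022} \approx 0.43766$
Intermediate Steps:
$x{\left(F,z \right)} = \frac{F \left(-1 + F\right) \left(8 + z\right)}{3}$ ($x{\left(F,z \right)} = \frac{\left(F + F\right) \left(z + 8\right) \left(-1 + F\right)}{6} = \frac{2 F \left(8 + z\right) \left(-1 + F\right)}{6} = \frac{2 F \left(-1 + F\right) \left(8 + z\right)}{6} = \frac{F \left(-1 + F\right) \left(8 + z\right)}{3}$)
$\frac{x{\left(y{\left(-5 \right)},-46 \right)}}{30568} + \frac{15477}{21891} = \frac{\frac{1}{3} \cdot 5 \left(-5\right) \left(-8 - -46 + 8 \cdot 5 \left(-5\right) + 5 \left(-5\right) \left(-46\right)\right)}{30568} + \frac{15477}{21891} = \frac{1}{3} \left(-25\right) \left(-8 + 46 + 8 \left(-25\right) - -1150\right) \frac{1}{30568} + 15477 \cdot \frac{1}{21891} = \frac{1}{3} \left(-25\right) \left(-8 + 46 - 200 + 1150\right) \frac{1}{30568} + \frac{5159}{7297} = \frac{1}{3} \left(-25\right) 988 \cdot \frac{1}{30568} + \frac{5159}{7297} = \left(- \frac{24700}{3}\right) \frac{1}{30568} + \frac{5159}{7297} = - \frac{6175}{22926} + \frac{5159}{7297} = \frac{73216259}{167291022}$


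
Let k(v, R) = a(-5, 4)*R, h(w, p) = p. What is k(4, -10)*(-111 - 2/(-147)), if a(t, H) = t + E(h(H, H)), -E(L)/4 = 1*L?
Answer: -163150/7 ≈ -23307.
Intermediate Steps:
E(L) = -4*L
a(t, H) = t - 4*H
k(v, R) = -21*R (k(v, R) = (-5 - 4*4)*R = (-5 - 16)*R = -21*R)
k(4, -10)*(-111 - 2/(-147)) = (-21*(-10))*(-111 - 2/(-147)) = 210*(-111 - 2*(-1/147)) = 210*(-111 + 2/147) = 210*(-16315/147) = -163150/7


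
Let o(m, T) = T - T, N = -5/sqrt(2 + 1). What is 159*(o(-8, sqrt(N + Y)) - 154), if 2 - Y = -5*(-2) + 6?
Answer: -24486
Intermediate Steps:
N = -5*sqrt(3)/3 ≈ -2.8868
Y = -14 (Y = 2 - (-5*(-2) + 6) = 2 - (10 + 6) = 2 - 1*16 = 2 - 16 = -14)
o(m, T) = 0
159*(o(-8, sqrt(N + Y)) - 154) = 159*(0 - 154) = 159*(-154) = -24486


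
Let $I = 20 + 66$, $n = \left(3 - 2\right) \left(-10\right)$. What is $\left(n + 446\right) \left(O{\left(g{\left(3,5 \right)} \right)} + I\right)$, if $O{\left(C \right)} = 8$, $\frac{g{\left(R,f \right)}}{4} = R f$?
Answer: $40984$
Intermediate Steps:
$g{\left(R,f \right)} = 4 R f$
$n = -10$ ($n = 1 \left(-10\right) = -10$)
$I = 86$
$\left(n + 446\right) \left(O{\left(g{\left(3,5 \right)} \right)} + I\right) = \left(-10 + 446\right) \left(8 + 86\right) = 436 \cdot 94 = 40984$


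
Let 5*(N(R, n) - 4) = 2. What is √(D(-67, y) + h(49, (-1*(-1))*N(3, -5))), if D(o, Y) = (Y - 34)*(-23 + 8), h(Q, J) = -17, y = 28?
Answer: √73 ≈ 8.5440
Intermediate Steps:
N(R, n) = 22/5 (N(R, n) = 4 + (⅕)*2 = 4 + ⅖ = 22/5)
D(o, Y) = 510 - 15*Y (D(o, Y) = (-34 + Y)*(-15) = 510 - 15*Y)
√(D(-67, y) + h(49, (-1*(-1))*N(3, -5))) = √((510 - 15*28) - 17) = √((510 - 420) - 17) = √(90 - 17) = √73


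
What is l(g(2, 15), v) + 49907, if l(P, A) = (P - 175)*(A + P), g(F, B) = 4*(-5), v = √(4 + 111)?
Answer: 53807 - 195*√115 ≈ 51716.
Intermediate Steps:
v = √115 ≈ 10.724
g(F, B) = -20
l(P, A) = (-175 + P)*(A + P)
l(g(2, 15), v) + 49907 = ((-20)² - 175*√115 - 175*(-20) + √115*(-20)) + 49907 = (400 - 175*√115 + 3500 - 20*√115) + 49907 = (3900 - 195*√115) + 49907 = 53807 - 195*√115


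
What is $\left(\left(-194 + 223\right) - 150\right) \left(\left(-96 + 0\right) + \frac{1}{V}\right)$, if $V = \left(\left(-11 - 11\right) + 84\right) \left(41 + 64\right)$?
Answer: $\frac{75620039}{6510} \approx 11616.0$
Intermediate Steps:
$V = 6510$ ($V = \left(\left(-11 - 11\right) + 84\right) 105 = \left(-22 + 84\right) 105 = 62 \cdot 105 = 6510$)
$\left(\left(-194 + 223\right) - 150\right) \left(\left(-96 + 0\right) + \frac{1}{V}\right) = \left(\left(-194 + 223\right) - 150\right) \left(\left(-96 + 0\right) + \frac{1}{6510}\right) = \left(29 - 150\right) \left(-96 + \frac{1}{6510}\right) = \left(-121\right) \left(- \frac{624959}{6510}\right) = \frac{75620039}{6510}$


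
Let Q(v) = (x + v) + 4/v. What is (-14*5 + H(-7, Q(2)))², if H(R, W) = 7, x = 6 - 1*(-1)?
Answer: 3969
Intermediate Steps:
x = 7 (x = 6 + 1 = 7)
Q(v) = 7 + v + 4/v (Q(v) = (7 + v) + 4/v = 7 + v + 4/v)
(-14*5 + H(-7, Q(2)))² = (-14*5 + 7)² = (-70 + 7)² = (-63)² = 3969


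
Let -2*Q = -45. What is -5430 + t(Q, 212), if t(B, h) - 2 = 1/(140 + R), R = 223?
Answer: -1970363/363 ≈ -5428.0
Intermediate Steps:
Q = 45/2 (Q = -½*(-45) = 45/2 ≈ 22.500)
t(B, h) = 727/363 (t(B, h) = 2 + 1/(140 + 223) = 2 + 1/363 = 727/363)
-5430 + t(Q, 212) = -5430 + 727/363 = -1970363/363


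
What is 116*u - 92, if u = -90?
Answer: -10532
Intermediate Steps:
116*u - 92 = 116*(-90) - 92 = -10440 - 92 = -10532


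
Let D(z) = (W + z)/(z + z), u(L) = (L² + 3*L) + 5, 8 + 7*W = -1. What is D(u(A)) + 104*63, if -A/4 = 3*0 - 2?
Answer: 1421891/217 ≈ 6552.5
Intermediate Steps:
W = -9/7 (W = -8/7 + (⅐)*(-1) = -8/7 - ⅐ = -9/7 ≈ -1.2857)
A = 8 (A = -4*(3*0 - 2) = -4*(0 - 2) = -4*(-2) = 8)
u(L) = 5 + L² + 3*L
D(z) = (-9/7 + z)/(2*z) (D(z) = (-9/7 + z)/(z + z) = (-9/7 + z)/((2*z)) = (-9/7 + z)*(1/(2*z)) = (-9/7 + z)/(2*z))
D(u(A)) + 104*63 = (-9 + 7*(5 + 8² + 3*8))/(14*(5 + 8² + 3*8)) + 104*63 = (-9 + 7*(5 + 64 + 24))/(14*(5 + 64 + 24)) + 6552 = (1/14)*(-9 + 7*93)/93 + 6552 = (1/14)*(1/93)*(-9 + 651) + 6552 = (1/14)*(1/93)*642 + 6552 = 107/217 + 6552 = 1421891/217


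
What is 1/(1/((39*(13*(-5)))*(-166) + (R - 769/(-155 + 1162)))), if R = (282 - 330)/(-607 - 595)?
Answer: 254676719669/605207 ≈ 4.2081e+5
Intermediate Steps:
R = 24/601 (R = -48/(-1202) = -48*(-1/1202) = 24/601 ≈ 0.039933)
1/(1/((39*(13*(-5)))*(-166) + (R - 769/(-155 + 1162)))) = 1/(1/((39*(13*(-5)))*(-166) + (24/601 - 769/(-155 + 1162)))) = 1/(1/((39*(-65))*(-166) + (24/601 - 769/1007))) = 1/(1/(-2535*(-166) + (24/601 - 769*1/1007))) = 1/(1/(420810 + (24/601 - 769/1007))) = 1/(1/(420810 - 438001/605207)) = 1/(1/(254676719669/605207)) = 1/(605207/254676719669) = 254676719669/605207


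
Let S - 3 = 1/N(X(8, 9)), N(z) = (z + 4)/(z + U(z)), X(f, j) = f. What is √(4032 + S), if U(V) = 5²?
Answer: √16151/2 ≈ 63.543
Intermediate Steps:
U(V) = 25
N(z) = (4 + z)/(25 + z) (N(z) = (z + 4)/(z + 25) = (4 + z)/(25 + z))
S = 23/4 (S = 3 + 1/((4 + 8)/(25 + 8)) = 3 + 1/(12/33) = 3 + 1/((1/33)*12) = 3 + 1/(4/11) = 3 + 11/4 = 23/4 ≈ 5.7500)
√(4032 + S) = √(4032 + 23/4) = √(16151/4) = √16151/2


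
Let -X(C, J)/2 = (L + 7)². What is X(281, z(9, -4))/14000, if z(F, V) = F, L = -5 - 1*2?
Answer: 0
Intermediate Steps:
L = -7 (L = -5 - 2 = -7)
X(C, J) = 0 (X(C, J) = -2*(-7 + 7)² = -2*0² = -2*0 = 0)
X(281, z(9, -4))/14000 = 0/14000 = 0*(1/14000) = 0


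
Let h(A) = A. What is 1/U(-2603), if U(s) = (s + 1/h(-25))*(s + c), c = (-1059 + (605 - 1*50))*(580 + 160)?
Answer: 25/24440137788 ≈ 1.0229e-9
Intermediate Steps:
c = -372960 (c = (-1059 + (605 - 50))*740 = (-1059 + 555)*740 = -504*740 = -372960)
U(s) = (-372960 + s)*(-1/25 + s) (U(s) = (s + 1/(-25))*(s - 372960) = (s - 1/25)*(-372960 + s) = (-1/25 + s)*(-372960 + s) = (-372960 + s)*(-1/25 + s))
1/U(-2603) = 1/(74592/5 - 1/25*(-2603) - 2603*(-372960 - 2603)) = 1/(74592/5 + 2603/25 - 2603*(-375563)) = 1/(74592/5 + 2603/25 + 977590489) = 1/(24440137788/25) = 25/24440137788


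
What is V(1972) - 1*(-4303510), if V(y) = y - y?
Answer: 4303510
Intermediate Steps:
V(y) = 0
V(1972) - 1*(-4303510) = 0 - 1*(-4303510) = 0 + 4303510 = 4303510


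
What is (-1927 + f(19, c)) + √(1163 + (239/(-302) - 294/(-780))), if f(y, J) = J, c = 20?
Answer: -1907 + 7*√2285648495/9815 ≈ -1872.9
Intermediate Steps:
(-1927 + f(19, c)) + √(1163 + (239/(-302) - 294/(-780))) = (-1927 + 20) + √(1163 + (239/(-302) - 294/(-780))) = -1907 + √(1163 + (239*(-1/302) - 294*(-1/780))) = -1907 + √(1163 + (-239/302 + 49/130)) = -1907 + √(1163 - 4068/9815) = -1907 + √(11410777/9815) = -1907 + 7*√2285648495/9815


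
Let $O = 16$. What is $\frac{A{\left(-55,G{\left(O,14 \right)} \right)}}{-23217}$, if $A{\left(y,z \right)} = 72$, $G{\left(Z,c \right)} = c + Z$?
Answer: $- \frac{24}{7739} \approx -0.0031012$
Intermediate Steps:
$G{\left(Z,c \right)} = Z + c$
$\frac{A{\left(-55,G{\left(O,14 \right)} \right)}}{-23217} = \frac{72}{-23217} = 72 \left(- \frac{1}{23217}\right) = - \frac{24}{7739}$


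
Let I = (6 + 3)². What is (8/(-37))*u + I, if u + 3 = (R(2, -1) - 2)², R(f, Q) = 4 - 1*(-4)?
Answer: 2733/37 ≈ 73.865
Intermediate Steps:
R(f, Q) = 8 (R(f, Q) = 4 + 4 = 8)
u = 33 (u = -3 + (8 - 2)² = -3 + 6² = -3 + 36 = 33)
I = 81 (I = 9² = 81)
(8/(-37))*u + I = (8/(-37))*33 + 81 = (8*(-1/37))*33 + 81 = -8/37*33 + 81 = -264/37 + 81 = 2733/37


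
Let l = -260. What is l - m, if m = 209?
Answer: -469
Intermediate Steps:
l - m = -260 - 1*209 = -260 - 209 = -469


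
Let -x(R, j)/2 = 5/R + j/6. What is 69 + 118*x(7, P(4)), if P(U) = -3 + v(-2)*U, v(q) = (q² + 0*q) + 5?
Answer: -9783/7 ≈ -1397.6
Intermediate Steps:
v(q) = 5 + q² (v(q) = (q² + 0) + 5 = q² + 5 = 5 + q²)
P(U) = -3 + 9*U (P(U) = -3 + (5 + (-2)²)*U = -3 + (5 + 4)*U = -3 + 9*U)
x(R, j) = -10/R - j/3 (x(R, j) = -2*(5/R + j/6) = -10/R - j/3)
69 + 118*x(7, P(4)) = 69 + 118*(-10/7 - (-3 + 9*4)/3) = 69 + 118*(-10*⅐ - (-3 + 36)/3) = 69 + 118*(-10/7 - ⅓*33) = 69 + 118*(-10/7 - 11) = 69 + 118*(-87/7) = 69 - 10266/7 = -9783/7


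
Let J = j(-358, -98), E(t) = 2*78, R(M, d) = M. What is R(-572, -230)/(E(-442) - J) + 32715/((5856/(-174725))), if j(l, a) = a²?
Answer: -2250249064057/2305312 ≈ -9.7612e+5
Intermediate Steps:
E(t) = 156
J = 9604 (J = (-98)² = 9604)
R(-572, -230)/(E(-442) - J) + 32715/((5856/(-174725))) = -572/(156 - 1*9604) + 32715/((5856/(-174725))) = -572/(156 - 9604) + 32715/((5856*(-1/174725))) = -572/(-9448) + 32715/(-5856/174725) = -572*(-1/9448) + 32715*(-174725/5856) = 143/2362 - 1905376125/1952 = -2250249064057/2305312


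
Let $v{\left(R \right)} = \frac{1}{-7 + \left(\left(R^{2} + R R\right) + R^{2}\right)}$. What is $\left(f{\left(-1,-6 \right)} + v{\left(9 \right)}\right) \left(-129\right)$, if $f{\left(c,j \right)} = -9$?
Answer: $\frac{273867}{236} \approx 1160.5$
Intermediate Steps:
$v{\left(R \right)} = \frac{1}{-7 + 3 R^{2}}$ ($v{\left(R \right)} = \frac{1}{-7 + \left(\left(R^{2} + R^{2}\right) + R^{2}\right)} = \frac{1}{-7 + \left(2 R^{2} + R^{2}\right)} = \frac{1}{-7 + 3 R^{2}}$)
$\left(f{\left(-1,-6 \right)} + v{\left(9 \right)}\right) \left(-129\right) = \left(-9 + \frac{1}{-7 + 3 \cdot 9^{2}}\right) \left(-129\right) = \left(-9 + \frac{1}{-7 + 3 \cdot 81}\right) \left(-129\right) = \left(-9 + \frac{1}{-7 + 243}\right) \left(-129\right) = \left(-9 + \frac{1}{236}\right) \left(-129\right) = \left(- \frac{2123}{236}\right) \left(-129\right) = \frac{273867}{236}$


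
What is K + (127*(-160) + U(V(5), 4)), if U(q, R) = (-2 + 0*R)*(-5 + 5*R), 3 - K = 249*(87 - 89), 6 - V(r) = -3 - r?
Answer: -19849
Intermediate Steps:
V(r) = 9 + r (V(r) = 6 - (-3 - r) = 6 + (3 + r) = 9 + r)
K = 501 (K = 3 - 249*(87 - 89) = 3 - 249*(-2) = 3 - 1*(-498) = 3 + 498 = 501)
U(q, R) = 10 - 10*R (U(q, R) = (-2 + 0)*(-5 + 5*R) = -2*(-5 + 5*R) = 10 - 10*R)
K + (127*(-160) + U(V(5), 4)) = 501 + (127*(-160) + (10 - 10*4)) = 501 + (-20320 + (10 - 40)) = 501 + (-20320 - 30) = 501 - 20350 = -19849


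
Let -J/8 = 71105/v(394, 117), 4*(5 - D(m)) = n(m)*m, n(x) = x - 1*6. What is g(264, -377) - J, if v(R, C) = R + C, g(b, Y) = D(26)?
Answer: 504965/511 ≈ 988.19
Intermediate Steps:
n(x) = -6 + x (n(x) = x - 6 = -6 + x)
D(m) = 5 - m*(-6 + m)/4 (D(m) = 5 - (-6 + m)*m/4 = 5 - m*(-6 + m)/4)
g(b, Y) = -125 (g(b, Y) = 5 - ¼*26*(-6 + 26) = 5 - ¼*26*20 = 5 - 130 = -125)
v(R, C) = C + R
J = -568840/511 (J = -568840/(117 + 394) = -568840/511 ≈ -1113.2)
g(264, -377) - J = -125 - 1*(-568840/511) = -125 + 568840/511 = 504965/511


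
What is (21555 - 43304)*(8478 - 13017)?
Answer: 98718711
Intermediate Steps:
(21555 - 43304)*(8478 - 13017) = -21749*(-4539) = 98718711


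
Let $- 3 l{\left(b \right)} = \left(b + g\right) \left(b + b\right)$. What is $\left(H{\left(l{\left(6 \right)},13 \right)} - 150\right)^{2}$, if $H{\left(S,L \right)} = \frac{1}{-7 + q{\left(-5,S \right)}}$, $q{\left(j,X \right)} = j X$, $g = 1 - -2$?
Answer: $\frac{673350601}{29929} \approx 22498.0$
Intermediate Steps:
$g = 3$ ($g = 1 + 2 = 3$)
$q{\left(j,X \right)} = X j$
$l{\left(b \right)} = - \frac{2 b \left(3 + b\right)}{3}$ ($l{\left(b \right)} = - \frac{\left(b + 3\right) \left(b + b\right)}{3} = - \frac{\left(3 + b\right) 2 b}{3} = - \frac{2 b \left(3 + b\right)}{3}$)
$H{\left(S,L \right)} = \frac{1}{-7 - 5 S}$ ($H{\left(S,L \right)} = \frac{1}{-7 + S \left(-5\right)} = \frac{1}{-7 - 5 S}$)
$\left(H{\left(l{\left(6 \right)},13 \right)} - 150\right)^{2} = \left(\frac{1}{-7 - 5 \left(\left(- \frac{2}{3}\right) 6 \left(3 + 6\right)\right)} - 150\right)^{2} = \left(\frac{1}{-7 - 5 \left(\left(- \frac{2}{3}\right) 6 \cdot 9\right)} - 150\right)^{2} = \left(\frac{1}{-7 - -180} - 150\right)^{2} = \left(\frac{1}{-7 + 180} - 150\right)^{2} = \left(\frac{1}{173} - 150\right)^{2} = \left(- \frac{25949}{173}\right)^{2} = \frac{673350601}{29929}$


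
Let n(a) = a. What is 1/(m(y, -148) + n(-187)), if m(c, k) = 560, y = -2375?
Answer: 1/373 ≈ 0.0026810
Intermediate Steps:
1/(m(y, -148) + n(-187)) = 1/(560 - 187) = 1/373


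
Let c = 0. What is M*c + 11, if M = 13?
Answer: 11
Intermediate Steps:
M*c + 11 = 13*0 + 11 = 0 + 11 = 11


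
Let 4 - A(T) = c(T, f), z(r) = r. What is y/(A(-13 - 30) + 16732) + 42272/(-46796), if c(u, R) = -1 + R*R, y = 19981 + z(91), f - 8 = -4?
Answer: 58114800/195618979 ≈ 0.29708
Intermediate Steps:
f = 4 (f = 8 - 4 = 4)
y = 20072 (y = 19981 + 91 = 20072)
c(u, R) = -1 + R**2
A(T) = -11 (A(T) = 4 - (-1 + 4**2) = 4 - (-1 + 16) = 4 - 1*15 = 4 - 15 = -11)
y/(A(-13 - 30) + 16732) + 42272/(-46796) = 20072/(-11 + 16732) + 42272/(-46796) = 20072/16721 + 42272*(-1/46796) = 20072*(1/16721) - 10568/11699 = 20072/16721 - 10568/11699 = 58114800/195618979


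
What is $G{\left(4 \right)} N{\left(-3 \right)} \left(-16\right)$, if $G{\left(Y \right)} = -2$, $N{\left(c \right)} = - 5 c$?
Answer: $480$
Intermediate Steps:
$G{\left(4 \right)} N{\left(-3 \right)} \left(-16\right) = - 2 \left(\left(-5\right) \left(-3\right)\right) \left(-16\right) = \left(-2\right) 15 \left(-16\right) = \left(-30\right) \left(-16\right) = 480$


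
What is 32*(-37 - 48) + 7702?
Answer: 4982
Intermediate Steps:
32*(-37 - 48) + 7702 = 32*(-85) + 7702 = -2720 + 7702 = 4982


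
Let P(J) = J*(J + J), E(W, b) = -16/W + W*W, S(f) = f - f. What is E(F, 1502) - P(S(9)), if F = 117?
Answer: 1601597/117 ≈ 13689.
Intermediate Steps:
S(f) = 0
E(W, b) = W**2 - 16/W (E(W, b) = -16/W + W**2 = W**2 - 16/W)
P(J) = 2*J**2 (P(J) = J*(2*J) = 2*J**2)
E(F, 1502) - P(S(9)) = (-16 + 117**3)/117 - 2*0**2 = (-16 + 1601613)/117 - 2*0 = (1/117)*1601597 - 1*0 = 1601597/117 + 0 = 1601597/117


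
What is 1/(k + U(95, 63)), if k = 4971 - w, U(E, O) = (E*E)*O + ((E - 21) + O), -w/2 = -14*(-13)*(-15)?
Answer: 1/568223 ≈ 1.7599e-6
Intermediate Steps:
w = 5460 (w = -2*(-14*(-13))*(-15) = -364*(-15) = -2*(-2730) = 5460)
U(E, O) = -21 + E + O + O*E**2 (U(E, O) = E**2*O + ((-21 + E) + O) = O*E**2 + (-21 + E + O) = -21 + E + O + O*E**2)
k = -489 (k = 4971 - 1*5460 = 4971 - 5460 = -489)
1/(k + U(95, 63)) = 1/(-489 + (-21 + 95 + 63 + 63*95**2)) = 1/(-489 + (-21 + 95 + 63 + 63*9025)) = 1/(-489 + (-21 + 95 + 63 + 568575)) = 1/(-489 + 568712) = 1/568223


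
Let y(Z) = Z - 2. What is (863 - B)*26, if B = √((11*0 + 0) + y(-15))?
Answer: 22438 - 26*I*√17 ≈ 22438.0 - 107.2*I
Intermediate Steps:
y(Z) = -2 + Z
B = I*√17 (B = √((11*0 + 0) + (-2 - 15)) = √((0 + 0) - 17) = √(0 - 17) = √(-17) = I*√17 ≈ 4.1231*I)
(863 - B)*26 = (863 - I*√17)*26 = 22438 - 26*I*√17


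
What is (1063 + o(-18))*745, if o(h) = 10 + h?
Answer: 785975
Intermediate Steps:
(1063 + o(-18))*745 = (1063 + (10 - 18))*745 = (1063 - 8)*745 = 1055*745 = 785975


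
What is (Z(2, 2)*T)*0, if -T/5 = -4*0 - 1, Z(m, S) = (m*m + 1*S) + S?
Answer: 0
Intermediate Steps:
Z(m, S) = m² + 2*S (Z(m, S) = (m² + S) + S = (S + m²) + S = m² + 2*S)
T = 5 (T = -5*(-4*0 - 1) = -5*(0 - 1) = -5*(-1) = 5)
(Z(2, 2)*T)*0 = ((2² + 2*2)*5)*0 = ((4 + 4)*5)*0 = (8*5)*0 = 40*0 = 0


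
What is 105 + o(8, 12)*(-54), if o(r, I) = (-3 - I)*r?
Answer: 6585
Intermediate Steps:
o(r, I) = r*(-3 - I)
105 + o(8, 12)*(-54) = 105 - 1*8*(3 + 12)*(-54) = 105 - 1*8*15*(-54) = 105 - 120*(-54) = 105 + 6480 = 6585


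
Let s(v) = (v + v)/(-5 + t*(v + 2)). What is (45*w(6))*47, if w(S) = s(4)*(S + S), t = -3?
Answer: -203040/23 ≈ -8827.8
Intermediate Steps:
s(v) = 2*v/(-11 - 3*v) (s(v) = (v + v)/(-5 - 3*(v + 2)) = (2*v)/(-5 - 3*(2 + v)) = (2*v)/(-5 + (-6 - 3*v)) = (2*v)/(-11 - 3*v) = 2*v/(-11 - 3*v))
w(S) = -16*S/23 (w(S) = (-2*4/(11 + 3*4))*(S + S) = (-2*4/(11 + 12))*(2*S) = (-2*4/23)*(2*S) = (-2*4*1/23)*(2*S) = -16*S/23)
(45*w(6))*47 = (45*(-16/23*6))*47 = (45*(-96/23))*47 = -4320/23*47 = -203040/23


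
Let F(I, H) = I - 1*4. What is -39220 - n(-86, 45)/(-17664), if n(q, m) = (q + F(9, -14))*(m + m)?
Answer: -115464895/2944 ≈ -39220.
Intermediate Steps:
F(I, H) = -4 + I (F(I, H) = I - 4 = -4 + I)
n(q, m) = 2*m*(5 + q) (n(q, m) = (q + (-4 + 9))*(m + m) = (q + 5)*(2*m) = (5 + q)*(2*m) = 2*m*(5 + q))
-39220 - n(-86, 45)/(-17664) = -39220 - 2*45*(5 - 86)/(-17664) = -39220 - 2*45*(-81)*(-1)/17664 = -39220 - (-7290)*(-1)/17664 = -39220 - 1*1215/2944 = -39220 - 1215/2944 = -115464895/2944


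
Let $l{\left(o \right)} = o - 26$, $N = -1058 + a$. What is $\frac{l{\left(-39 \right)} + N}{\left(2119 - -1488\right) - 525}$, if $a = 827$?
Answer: $- \frac{148}{1541} \approx -0.096042$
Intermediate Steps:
$N = -231$ ($N = -1058 + 827 = -231$)
$l{\left(o \right)} = -26 + o$
$\frac{l{\left(-39 \right)} + N}{\left(2119 - -1488\right) - 525} = \frac{\left(-26 - 39\right) - 231}{\left(2119 - -1488\right) - 525} = \frac{-65 - 231}{\left(2119 + 1488\right) - 525} = - \frac{296}{3607 - 525} = - \frac{296}{3082} = \left(-296\right) \frac{1}{3082} = - \frac{148}{1541}$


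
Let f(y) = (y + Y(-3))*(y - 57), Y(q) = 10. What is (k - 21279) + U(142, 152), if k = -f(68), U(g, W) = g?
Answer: -21995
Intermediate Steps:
f(y) = (-57 + y)*(10 + y) (f(y) = (y + 10)*(y - 57) = (10 + y)*(-57 + y) = (-57 + y)*(10 + y))
k = -858 (k = -(-570 + 68² - 47*68) = -(-570 + 4624 - 3196) = -1*858 = -858)
(k - 21279) + U(142, 152) = (-858 - 21279) + 142 = -22137 + 142 = -21995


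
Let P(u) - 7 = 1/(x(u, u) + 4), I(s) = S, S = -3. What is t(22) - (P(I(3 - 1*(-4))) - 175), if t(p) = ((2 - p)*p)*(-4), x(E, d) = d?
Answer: 1927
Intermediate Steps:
t(p) = -4*p*(2 - p) (t(p) = (p*(2 - p))*(-4) = -4*p*(2 - p))
I(s) = -3
P(u) = 7 + 1/(4 + u) (P(u) = 7 + 1/(u + 4) = 7 + 1/(4 + u))
t(22) - (P(I(3 - 1*(-4))) - 175) = 4*22*(-2 + 22) - ((29 + 7*(-3))/(4 - 3) - 175) = 4*22*20 - ((29 - 21)/1 - 175) = 1760 - (1*8 - 175) = 1760 - (8 - 175) = 1760 - 1*(-167) = 1760 + 167 = 1927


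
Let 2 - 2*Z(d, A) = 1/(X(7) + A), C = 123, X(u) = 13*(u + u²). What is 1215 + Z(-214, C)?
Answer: 2069631/1702 ≈ 1216.0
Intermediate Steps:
X(u) = 13*u + 13*u²
Z(d, A) = 1 - 1/(2*(728 + A)) (Z(d, A) = 1 - 1/(2*(13*7*(1 + 7) + A)) = 1 - 1/(2*(13*7*8 + A)) = 1 - 1/(2*(728 + A)))
1215 + Z(-214, C) = 1215 + (1455/2 + 123)/(728 + 123) = 1215 + (1701/2)/851 = 1215 + (1/851)*(1701/2) = 1215 + 1701/1702 = 2069631/1702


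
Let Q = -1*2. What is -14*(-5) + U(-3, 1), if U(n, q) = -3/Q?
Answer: 143/2 ≈ 71.500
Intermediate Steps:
Q = -2
U(n, q) = 3/2 (U(n, q) = -3/(-2) = -3*(-½) = 3/2)
-14*(-5) + U(-3, 1) = -14*(-5) + 3/2 = 70 + 3/2 = 143/2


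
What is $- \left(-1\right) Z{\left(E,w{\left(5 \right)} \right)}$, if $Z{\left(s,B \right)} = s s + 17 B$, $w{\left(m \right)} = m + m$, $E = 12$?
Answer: $314$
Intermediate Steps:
$w{\left(m \right)} = 2 m$
$Z{\left(s,B \right)} = s^{2} + 17 B$
$- \left(-1\right) Z{\left(E,w{\left(5 \right)} \right)} = - \left(-1\right) \left(12^{2} + 17 \cdot 2 \cdot 5\right) = - \left(-1\right) \left(144 + 17 \cdot 10\right) = - \left(-1\right) \left(144 + 170\right) = - \left(-1\right) 314 = \left(-1\right) \left(-314\right) = 314$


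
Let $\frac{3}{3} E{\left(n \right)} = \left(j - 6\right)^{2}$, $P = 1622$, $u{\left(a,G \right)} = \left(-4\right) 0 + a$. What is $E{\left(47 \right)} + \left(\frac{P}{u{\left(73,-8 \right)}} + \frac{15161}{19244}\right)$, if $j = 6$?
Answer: $\frac{32320521}{1404812} \approx 23.007$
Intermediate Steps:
$u{\left(a,G \right)} = a$ ($u{\left(a,G \right)} = 0 + a = a$)
$E{\left(n \right)} = 0$ ($E{\left(n \right)} = \left(6 - 6\right)^{2} = 0^{2} = 0$)
$E{\left(47 \right)} + \left(\frac{P}{u{\left(73,-8 \right)}} + \frac{15161}{19244}\right) = 0 + \left(\frac{1622}{73} + \frac{15161}{19244}\right) = 0 + \frac{32320521}{1404812} = \frac{32320521}{1404812}$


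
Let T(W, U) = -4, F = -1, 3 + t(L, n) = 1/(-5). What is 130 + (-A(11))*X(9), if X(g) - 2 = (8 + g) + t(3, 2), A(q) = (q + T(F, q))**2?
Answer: -3221/5 ≈ -644.20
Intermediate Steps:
t(L, n) = -16/5 (t(L, n) = -3 + 1/(-5) = -3 - 1/5 = -16/5)
A(q) = (-4 + q)**2 (A(q) = (q - 4)**2 = (-4 + q)**2)
X(g) = 34/5 + g (X(g) = 2 + ((8 + g) - 16/5) = 2 + (24/5 + g) = 34/5 + g)
130 + (-A(11))*X(9) = 130 + (-(-4 + 11)**2)*(34/5 + 9) = 130 - 1*7**2*(79/5) = 130 - 1*49*(79/5) = 130 - 49*79/5 = 130 - 3871/5 = -3221/5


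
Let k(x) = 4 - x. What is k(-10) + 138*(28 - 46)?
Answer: -2470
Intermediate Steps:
k(-10) + 138*(28 - 46) = (4 - 1*(-10)) + 138*(28 - 46) = (4 + 10) + 138*(-18) = 14 - 2484 = -2470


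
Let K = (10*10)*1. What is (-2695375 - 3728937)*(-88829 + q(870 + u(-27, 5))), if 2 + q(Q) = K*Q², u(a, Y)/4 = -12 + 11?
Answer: -481224454967928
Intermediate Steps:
u(a, Y) = -4 (u(a, Y) = 4*(-12 + 11) = 4*(-1) = -4)
K = 100 (K = 100*1 = 100)
q(Q) = -2 + 100*Q²
(-2695375 - 3728937)*(-88829 + q(870 + u(-27, 5))) = (-2695375 - 3728937)*(-88829 + (-2 + 100*(870 - 4)²)) = -6424312*(-88829 + (-2 + 100*866²)) = -6424312*(-88829 + (-2 + 100*749956)) = -6424312*(-88829 + (-2 + 74995600)) = -6424312*(-88829 + 74995598) = -6424312*74906769 = -481224454967928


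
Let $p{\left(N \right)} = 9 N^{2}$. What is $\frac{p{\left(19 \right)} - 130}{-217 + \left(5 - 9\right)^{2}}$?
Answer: $- \frac{3119}{201} \approx -15.517$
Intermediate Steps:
$\frac{p{\left(19 \right)} - 130}{-217 + \left(5 - 9\right)^{2}} = \frac{9 \cdot 19^{2} - 130}{-217 + \left(5 - 9\right)^{2}} = \frac{9 \cdot 361 - 130}{-217 + \left(-4\right)^{2}} = \frac{3249 - 130}{-217 + 16} = \frac{3119}{-201} = 3119 \left(- \frac{1}{201}\right) = - \frac{3119}{201}$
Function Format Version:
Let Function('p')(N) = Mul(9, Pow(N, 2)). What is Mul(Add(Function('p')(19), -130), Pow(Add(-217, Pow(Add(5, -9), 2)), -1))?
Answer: Rational(-3119, 201) ≈ -15.517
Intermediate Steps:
Mul(Add(Function('p')(19), -130), Pow(Add(-217, Pow(Add(5, -9), 2)), -1)) = Mul(Add(Mul(9, Pow(19, 2)), -130), Pow(Add(-217, Pow(Add(5, -9), 2)), -1)) = Mul(Add(Mul(9, 361), -130), Pow(Add(-217, Pow(-4, 2)), -1)) = Mul(Add(3249, -130), Pow(Add(-217, 16), -1)) = Mul(3119, Pow(-201, -1)) = Mul(3119, Rational(-1, 201)) = Rational(-3119, 201)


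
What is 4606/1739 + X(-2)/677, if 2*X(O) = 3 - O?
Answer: 132877/50098 ≈ 2.6523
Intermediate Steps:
X(O) = 3/2 - O/2 (X(O) = (3 - O)/2 = 3/2 - O/2)
4606/1739 + X(-2)/677 = 4606/1739 + (3/2 - ½*(-2))/677 = 4606*(1/1739) + (3/2 + 1)*(1/677) = 98/37 + (5/2)*(1/677) = 98/37 + 5/1354 = 132877/50098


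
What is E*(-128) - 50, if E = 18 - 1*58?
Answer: 5070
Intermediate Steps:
E = -40 (E = 18 - 58 = -40)
E*(-128) - 50 = -40*(-128) - 50 = 5120 - 50 = 5070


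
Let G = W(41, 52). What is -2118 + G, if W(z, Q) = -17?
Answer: -2135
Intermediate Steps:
G = -17
-2118 + G = -2118 - 17 = -2135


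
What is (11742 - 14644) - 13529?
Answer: -16431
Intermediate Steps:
(11742 - 14644) - 13529 = -2902 - 13529 = -16431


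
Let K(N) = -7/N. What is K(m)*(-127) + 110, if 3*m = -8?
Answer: -1787/8 ≈ -223.38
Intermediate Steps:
m = -8/3 (m = (⅓)*(-8) = -8/3 ≈ -2.6667)
K(m)*(-127) + 110 = -7/(-8/3)*(-127) + 110 = -7*(-3/8)*(-127) + 110 = (21/8)*(-127) + 110 = -2667/8 + 110 = -1787/8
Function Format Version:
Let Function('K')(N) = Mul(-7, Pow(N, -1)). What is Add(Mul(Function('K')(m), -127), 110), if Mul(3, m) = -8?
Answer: Rational(-1787, 8) ≈ -223.38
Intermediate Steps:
m = Rational(-8, 3) (m = Mul(Rational(1, 3), -8) = Rational(-8, 3) ≈ -2.6667)
Add(Mul(Function('K')(m), -127), 110) = Add(Mul(Mul(-7, Pow(Rational(-8, 3), -1)), -127), 110) = Add(Mul(Mul(-7, Rational(-3, 8)), -127), 110) = Add(Mul(Rational(21, 8), -127), 110) = Add(Rational(-2667, 8), 110) = Rational(-1787, 8)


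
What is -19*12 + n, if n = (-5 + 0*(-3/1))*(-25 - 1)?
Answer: -98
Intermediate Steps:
n = 130 (n = (-5 + 0*(-3*1))*(-26) = (-5 + 0*(-3))*(-26) = (-5 + 0)*(-26) = -5*(-26) = 130)
-19*12 + n = -19*12 + 130 = -228 + 130 = -98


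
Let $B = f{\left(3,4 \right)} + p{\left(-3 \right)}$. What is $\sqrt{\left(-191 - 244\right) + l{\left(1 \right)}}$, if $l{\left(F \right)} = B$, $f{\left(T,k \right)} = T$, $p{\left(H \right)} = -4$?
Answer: $2 i \sqrt{109} \approx 20.881 i$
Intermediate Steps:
$B = -1$ ($B = 3 - 4 = -1$)
$l{\left(F \right)} = -1$
$\sqrt{\left(-191 - 244\right) + l{\left(1 \right)}} = \sqrt{\left(-191 - 244\right) - 1} = \sqrt{-435 - 1} = \sqrt{-436} = 2 i \sqrt{109}$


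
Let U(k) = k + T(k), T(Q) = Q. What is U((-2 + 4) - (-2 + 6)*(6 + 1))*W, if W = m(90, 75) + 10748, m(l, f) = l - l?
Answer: -558896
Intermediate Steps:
m(l, f) = 0
U(k) = 2*k (U(k) = k + k = 2*k)
W = 10748 (W = 0 + 10748 = 10748)
U((-2 + 4) - (-2 + 6)*(6 + 1))*W = (2*((-2 + 4) - (-2 + 6)*(6 + 1)))*10748 = (2*(2 - 4*7))*10748 = (2*(2 - 1*28))*10748 = (2*(2 - 28))*10748 = (2*(-26))*10748 = -52*10748 = -558896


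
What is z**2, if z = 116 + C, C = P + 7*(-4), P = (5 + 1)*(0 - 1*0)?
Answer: 7744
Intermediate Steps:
P = 0 (P = 6*(0 + 0) = 6*0 = 0)
C = -28 (C = 0 + 7*(-4) = 0 - 28 = -28)
z = 88 (z = 116 - 28 = 88)
z**2 = 88**2 = 7744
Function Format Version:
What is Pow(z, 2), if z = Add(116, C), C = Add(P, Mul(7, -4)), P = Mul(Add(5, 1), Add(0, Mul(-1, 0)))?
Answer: 7744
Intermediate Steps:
P = 0 (P = Mul(6, Add(0, 0)) = Mul(6, 0) = 0)
C = -28 (C = Add(0, Mul(7, -4)) = Add(0, -28) = -28)
z = 88 (z = Add(116, -28) = 88)
Pow(z, 2) = Pow(88, 2) = 7744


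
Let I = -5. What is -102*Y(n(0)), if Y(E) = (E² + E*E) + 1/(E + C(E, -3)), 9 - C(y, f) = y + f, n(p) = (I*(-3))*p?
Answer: -17/2 ≈ -8.5000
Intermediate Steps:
n(p) = 15*p (n(p) = (-5*(-3))*p = 15*p)
C(y, f) = 9 - f - y (C(y, f) = 9 - (y + f) = 9 - (f + y) = 9 + (-f - y) = 9 - f - y)
Y(E) = 1/12 + 2*E² (Y(E) = (E² + E*E) + 1/(E + (9 - 1*(-3) - E)) = (E² + E²) + 1/(E + (9 + 3 - E)) = 2*E² + 1/(E + (12 - E)) = 2*E² + 1/12 = 1/12 + 2*E²)
-102*Y(n(0)) = -102*(1/12 + 2*(15*0)²) = -102*(1/12 + 2*0²) = -102*(1/12 + 2*0) = -102*(1/12 + 0) = -102*1/12 = -17/2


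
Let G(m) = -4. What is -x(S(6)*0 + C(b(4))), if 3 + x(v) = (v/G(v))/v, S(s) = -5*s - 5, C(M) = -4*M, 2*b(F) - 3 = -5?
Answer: 13/4 ≈ 3.2500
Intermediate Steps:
b(F) = -1 (b(F) = 3/2 + (1/2)*(-5) = 3/2 - 5/2 = -1)
S(s) = -5 - 5*s
x(v) = -13/4 (x(v) = -3 + (v/(-4))/v = -3 + (v*(-1/4))/v = -3 + (-v/4)/v = -3 - 1/4 = -13/4)
-x(S(6)*0 + C(b(4))) = -1*(-13/4) = 13/4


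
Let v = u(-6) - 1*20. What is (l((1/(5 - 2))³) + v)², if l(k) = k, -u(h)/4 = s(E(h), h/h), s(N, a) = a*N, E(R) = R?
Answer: 11881/729 ≈ 16.298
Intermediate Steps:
s(N, a) = N*a
u(h) = -4*h (u(h) = -4*h*h/h = -4*h)
v = 4 (v = -4*(-6) - 1*20 = 24 - 20 = 4)
(l((1/(5 - 2))³) + v)² = ((1/(5 - 2))³ + 4)² = ((1/3)³ + 4)² = ((⅓)³ + 4)² = (1/27 + 4)² = (109/27)² = 11881/729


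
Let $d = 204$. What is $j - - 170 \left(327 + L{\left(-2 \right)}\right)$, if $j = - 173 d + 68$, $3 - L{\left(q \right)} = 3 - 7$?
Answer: $21556$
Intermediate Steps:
$L{\left(q \right)} = 7$ ($L{\left(q \right)} = 3 - \left(3 - 7\right) = 3 - -4 = 3 + 4 = 7$)
$j = -35224$ ($j = \left(-173\right) 204 + 68 = -35292 + 68 = -35224$)
$j - - 170 \left(327 + L{\left(-2 \right)}\right) = -35224 - - 170 \left(327 + 7\right) = -35224 - \left(-170\right) 334 = -35224 - -56780 = -35224 + 56780 = 21556$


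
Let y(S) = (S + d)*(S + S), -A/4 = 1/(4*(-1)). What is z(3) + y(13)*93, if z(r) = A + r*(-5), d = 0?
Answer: 31420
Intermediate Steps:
A = 1 (A = -4/(4*(-1)) = -4/(-4) = -4*(-¼) = 1)
z(r) = 1 - 5*r (z(r) = 1 + r*(-5) = 1 - 5*r)
y(S) = 2*S² (y(S) = (S + 0)*(S + S) = S*(2*S) = 2*S²)
z(3) + y(13)*93 = (1 - 5*3) + (2*13²)*93 = (1 - 15) + (2*169)*93 = -14 + 338*93 = -14 + 31434 = 31420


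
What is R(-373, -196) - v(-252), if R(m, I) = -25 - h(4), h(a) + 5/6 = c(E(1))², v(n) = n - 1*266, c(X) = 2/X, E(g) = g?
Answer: 2939/6 ≈ 489.83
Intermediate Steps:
v(n) = -266 + n (v(n) = n - 266 = -266 + n)
h(a) = 19/6 (h(a) = -⅚ + (2/1)² = -⅚ + (2*1)² = -⅚ + 2² = -⅚ + 4 = 19/6)
R(m, I) = -169/6 (R(m, I) = -25 - 1*19/6 = -25 - 19/6 = -169/6)
R(-373, -196) - v(-252) = -169/6 - (-266 - 252) = -169/6 - 1*(-518) = -169/6 + 518 = 2939/6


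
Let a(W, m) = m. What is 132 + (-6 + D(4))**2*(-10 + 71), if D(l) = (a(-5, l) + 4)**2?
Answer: 205336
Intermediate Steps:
D(l) = (4 + l)**2 (D(l) = (l + 4)**2 = (4 + l)**2)
132 + (-6 + D(4))**2*(-10 + 71) = 132 + (-6 + (4 + 4)**2)**2*(-10 + 71) = 132 + (-6 + 8**2)**2*61 = 132 + (-6 + 64)**2*61 = 132 + 58**2*61 = 132 + 3364*61 = 132 + 205204 = 205336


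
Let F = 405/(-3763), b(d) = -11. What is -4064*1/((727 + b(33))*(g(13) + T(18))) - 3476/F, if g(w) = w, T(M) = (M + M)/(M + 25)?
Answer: 55723509172/1725381 ≈ 32296.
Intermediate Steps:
T(M) = 2*M/(25 + M) (T(M) = (2*M)/(25 + M) = 2*M/(25 + M))
F = -405/3763 (F = 405*(-1/3763) = -405/3763 ≈ -0.10763)
-4064*1/((727 + b(33))*(g(13) + T(18))) - 3476/F = -4064*1/((13 + 2*18/(25 + 18))*(727 - 11)) - 3476/(-405/3763) = -4064*1/(716*(13 + 2*18/43)) - 3476*(-3763/405) = -4064*1/(716*(13 + 2*18*(1/43))) + 13080188/405 = -4064*1/(716*(13 + 36/43)) + 13080188/405 = -4064/((595/43)*716) + 13080188/405 = -4064/426020/43 + 13080188/405 = -4064*43/426020 + 13080188/405 = -43688/106505 + 13080188/405 = 55723509172/1725381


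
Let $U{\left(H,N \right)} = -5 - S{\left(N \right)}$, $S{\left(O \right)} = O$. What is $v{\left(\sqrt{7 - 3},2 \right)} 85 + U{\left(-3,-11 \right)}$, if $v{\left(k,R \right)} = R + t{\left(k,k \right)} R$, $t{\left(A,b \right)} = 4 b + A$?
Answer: $1876$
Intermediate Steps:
$t{\left(A,b \right)} = A + 4 b$
$v{\left(k,R \right)} = R + 5 R k$ ($v{\left(k,R \right)} = R + \left(k + 4 k\right) R = R + 5 k R = R + 5 R k$)
$U{\left(H,N \right)} = -5 - N$
$v{\left(\sqrt{7 - 3},2 \right)} 85 + U{\left(-3,-11 \right)} = 2 \left(1 + 5 \sqrt{7 - 3}\right) 85 - -6 = 2 \left(1 + 5 \sqrt{4}\right) 85 + \left(-5 + 11\right) = 2 \left(1 + 5 \cdot 2\right) 85 + 6 = 2 \left(1 + 10\right) 85 + 6 = 2 \cdot 11 \cdot 85 + 6 = 22 \cdot 85 + 6 = 1870 + 6 = 1876$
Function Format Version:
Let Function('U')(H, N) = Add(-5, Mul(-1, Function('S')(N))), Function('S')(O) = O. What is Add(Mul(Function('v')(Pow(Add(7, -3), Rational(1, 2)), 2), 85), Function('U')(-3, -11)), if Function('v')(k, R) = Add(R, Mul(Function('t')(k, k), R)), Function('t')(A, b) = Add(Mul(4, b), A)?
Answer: 1876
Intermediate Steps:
Function('t')(A, b) = Add(A, Mul(4, b))
Function('v')(k, R) = Add(R, Mul(5, R, k)) (Function('v')(k, R) = Add(R, Mul(Add(k, Mul(4, k)), R)) = Add(R, Mul(Mul(5, k), R)) = Add(R, Mul(5, R, k)))
Function('U')(H, N) = Add(-5, Mul(-1, N))
Add(Mul(Function('v')(Pow(Add(7, -3), Rational(1, 2)), 2), 85), Function('U')(-3, -11)) = Add(Mul(Mul(2, Add(1, Mul(5, Pow(Add(7, -3), Rational(1, 2))))), 85), Add(-5, Mul(-1, -11))) = Add(Mul(Mul(2, Add(1, Mul(5, Pow(4, Rational(1, 2))))), 85), Add(-5, 11)) = Add(Mul(Mul(2, Add(1, Mul(5, 2))), 85), 6) = Add(Mul(Mul(2, Add(1, 10)), 85), 6) = Add(Mul(Mul(2, 11), 85), 6) = Add(Mul(22, 85), 6) = Add(1870, 6) = 1876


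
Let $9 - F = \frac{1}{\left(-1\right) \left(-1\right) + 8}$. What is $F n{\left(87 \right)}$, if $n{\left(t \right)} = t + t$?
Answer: $\frac{4640}{3} \approx 1546.7$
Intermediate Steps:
$n{\left(t \right)} = 2 t$
$F = \frac{80}{9}$ ($F = 9 - \frac{1}{\left(-1\right) \left(-1\right) + 8} = 9 - \frac{1}{1 + 8} = 9 - \frac{1}{9} = \frac{80}{9} \approx 8.8889$)
$F n{\left(87 \right)} = \frac{80 \cdot 2 \cdot 87}{9} = \frac{80}{9} \cdot 174 = \frac{4640}{3}$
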